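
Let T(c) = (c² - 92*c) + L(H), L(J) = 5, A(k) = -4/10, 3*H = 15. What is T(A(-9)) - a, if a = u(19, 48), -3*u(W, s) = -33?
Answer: 774/25 ≈ 30.960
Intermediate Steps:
H = 5 (H = (⅓)*15 = 5)
A(k) = -⅖ (A(k) = -4*⅒ = -⅖)
u(W, s) = 11 (u(W, s) = -⅓*(-33) = 11)
a = 11
T(c) = 5 + c² - 92*c (T(c) = (c² - 92*c) + 5 = 5 + c² - 92*c)
T(A(-9)) - a = (5 + (-⅖)² - 92*(-⅖)) - 1*11 = (5 + 4/25 + 184/5) - 11 = 1049/25 - 11 = 774/25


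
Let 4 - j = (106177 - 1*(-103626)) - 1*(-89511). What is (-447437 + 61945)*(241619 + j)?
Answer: 22239418972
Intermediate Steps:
j = -299310 (j = 4 - ((106177 - 1*(-103626)) - 1*(-89511)) = 4 - ((106177 + 103626) + 89511) = 4 - (209803 + 89511) = 4 - 1*299314 = 4 - 299314 = -299310)
(-447437 + 61945)*(241619 + j) = (-447437 + 61945)*(241619 - 299310) = -385492*(-57691) = 22239418972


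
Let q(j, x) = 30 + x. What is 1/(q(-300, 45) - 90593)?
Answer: -1/90518 ≈ -1.1048e-5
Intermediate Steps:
1/(q(-300, 45) - 90593) = 1/((30 + 45) - 90593) = 1/(75 - 90593) = 1/(-90518) = -1/90518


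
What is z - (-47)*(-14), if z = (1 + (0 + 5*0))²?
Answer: -657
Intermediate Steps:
z = 1 (z = (1 + (0 + 0))² = (1 + 0)² = 1² = 1)
z - (-47)*(-14) = 1 - (-47)*(-14) = 1 - 47*14 = 1 - 658 = -657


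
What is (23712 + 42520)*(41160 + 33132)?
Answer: 4920507744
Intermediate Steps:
(23712 + 42520)*(41160 + 33132) = 66232*74292 = 4920507744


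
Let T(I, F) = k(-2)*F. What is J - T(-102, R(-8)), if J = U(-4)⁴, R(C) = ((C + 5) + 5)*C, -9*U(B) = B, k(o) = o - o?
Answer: 256/6561 ≈ 0.039018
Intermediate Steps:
k(o) = 0
U(B) = -B/9
R(C) = C*(10 + C) (R(C) = ((5 + C) + 5)*C = (10 + C)*C = C*(10 + C))
T(I, F) = 0 (T(I, F) = 0*F = 0)
J = 256/6561 (J = (-⅑*(-4))⁴ = (4/9)⁴ = 256/6561 ≈ 0.039018)
J - T(-102, R(-8)) = 256/6561 - 1*0 = 256/6561 + 0 = 256/6561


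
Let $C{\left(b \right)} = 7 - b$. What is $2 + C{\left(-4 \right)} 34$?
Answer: $376$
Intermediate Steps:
$2 + C{\left(-4 \right)} 34 = 2 + \left(7 - -4\right) 34 = 2 + \left(7 + 4\right) 34 = 2 + 11 \cdot 34 = 2 + 374 = 376$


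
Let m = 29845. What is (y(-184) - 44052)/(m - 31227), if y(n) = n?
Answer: 22118/691 ≈ 32.009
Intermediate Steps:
(y(-184) - 44052)/(m - 31227) = (-184 - 44052)/(29845 - 31227) = -44236/(-1382) = -44236*(-1/1382) = 22118/691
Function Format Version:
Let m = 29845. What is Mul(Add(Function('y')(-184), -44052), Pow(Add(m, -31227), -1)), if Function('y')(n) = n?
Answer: Rational(22118, 691) ≈ 32.009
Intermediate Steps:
Mul(Add(Function('y')(-184), -44052), Pow(Add(m, -31227), -1)) = Mul(Add(-184, -44052), Pow(Add(29845, -31227), -1)) = Mul(-44236, Pow(-1382, -1)) = Mul(-44236, Rational(-1, 1382)) = Rational(22118, 691)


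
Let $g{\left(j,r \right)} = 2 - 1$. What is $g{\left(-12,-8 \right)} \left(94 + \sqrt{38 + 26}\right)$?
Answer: $102$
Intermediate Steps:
$g{\left(j,r \right)} = 1$
$g{\left(-12,-8 \right)} \left(94 + \sqrt{38 + 26}\right) = 1 \left(94 + \sqrt{38 + 26}\right) = 1 \left(94 + \sqrt{64}\right) = 1 \left(94 + 8\right) = 1 \cdot 102 = 102$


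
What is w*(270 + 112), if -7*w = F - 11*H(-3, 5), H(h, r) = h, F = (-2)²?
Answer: -14134/7 ≈ -2019.1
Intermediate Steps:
F = 4
w = -37/7 (w = -(4 - 11*(-3))/7 = -(4 + 33)/7 = -⅐*37 = -37/7 ≈ -5.2857)
w*(270 + 112) = -37*(270 + 112)/7 = -37/7*382 = -14134/7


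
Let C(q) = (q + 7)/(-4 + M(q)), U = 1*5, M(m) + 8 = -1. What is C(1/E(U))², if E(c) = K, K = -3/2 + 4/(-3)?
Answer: 12769/48841 ≈ 0.26144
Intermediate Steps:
M(m) = -9 (M(m) = -8 - 1 = -9)
K = -17/6 (K = -3*½ + 4*(-⅓) = -3/2 - 4/3 = -17/6 ≈ -2.8333)
U = 5
E(c) = -17/6
C(q) = -7/13 - q/13 (C(q) = (q + 7)/(-4 - 9) = (7 + q)/(-13) = (7 + q)*(-1/13) = -7/13 - q/13)
C(1/E(U))² = (-7/13 - 1/(13*(-17/6)))² = (-7/13 - 1/13*(-6/17))² = (-7/13 + 6/221)² = (-113/221)² = 12769/48841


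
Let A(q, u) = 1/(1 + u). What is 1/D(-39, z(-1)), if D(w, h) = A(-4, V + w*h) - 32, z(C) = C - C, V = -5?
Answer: -4/129 ≈ -0.031008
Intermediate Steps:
z(C) = 0
D(w, h) = -32 + 1/(-4 + h*w) (D(w, h) = 1/(1 + (-5 + w*h)) - 32 = 1/(1 + (-5 + h*w)) - 32 = 1/(-4 + h*w) - 32 = -32 + 1/(-4 + h*w))
1/D(-39, z(-1)) = 1/((129 - 32*0*(-39))/(-4 + 0*(-39))) = 1/((129 + 0)/(-4 + 0)) = 1/(129/(-4)) = 1/(-¼*129) = 1/(-129/4) = -4/129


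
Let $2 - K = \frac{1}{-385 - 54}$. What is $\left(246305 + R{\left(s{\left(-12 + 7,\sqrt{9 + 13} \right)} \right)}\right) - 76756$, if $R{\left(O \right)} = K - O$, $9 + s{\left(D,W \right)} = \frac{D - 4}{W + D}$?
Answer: $\frac{74430256}{439} - 3 \sqrt{22} \approx 1.6953 \cdot 10^{5}$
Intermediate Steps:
$K = \frac{879}{439}$ ($K = 2 - \frac{1}{-385 - 54} = 2 - \frac{1}{-439} = 2 - - \frac{1}{439} = 2 + \frac{1}{439} = \frac{879}{439} \approx 2.0023$)
$s{\left(D,W \right)} = -9 + \frac{-4 + D}{D + W}$ ($s{\left(D,W \right)} = -9 + \frac{D - 4}{W + D} = -9 + \frac{-4 + D}{D + W}$)
$R{\left(O \right)} = \frac{879}{439} - O$
$\left(246305 + R{\left(s{\left(-12 + 7,\sqrt{9 + 13} \right)} \right)}\right) - 76756 = \left(246305 + \left(\frac{879}{439} - \frac{-4 - 9 \sqrt{9 + 13} - 8 \left(-12 + 7\right)}{\left(-12 + 7\right) + \sqrt{9 + 13}}\right)\right) - 76756 = \left(246305 + \left(\frac{879}{439} - \frac{-4 - 9 \sqrt{22} - -40}{-5 + \sqrt{22}}\right)\right) - 76756 = \left(246305 + \left(\frac{879}{439} - \frac{-4 - 9 \sqrt{22} + 40}{-5 + \sqrt{22}}\right)\right) - 76756 = \left(246305 + \left(\frac{879}{439} - \frac{36 - 9 \sqrt{22}}{-5 + \sqrt{22}}\right)\right) - 76756 = \left(\frac{108128774}{439} - \frac{36 - 9 \sqrt{22}}{-5 + \sqrt{22}}\right) - 76756 = \frac{74432890}{439} - \frac{36 - 9 \sqrt{22}}{-5 + \sqrt{22}}$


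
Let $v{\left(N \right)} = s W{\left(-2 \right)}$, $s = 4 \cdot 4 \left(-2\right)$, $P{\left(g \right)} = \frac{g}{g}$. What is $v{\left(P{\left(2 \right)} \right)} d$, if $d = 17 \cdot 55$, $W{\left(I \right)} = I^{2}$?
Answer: $-119680$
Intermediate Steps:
$P{\left(g \right)} = 1$
$d = 935$
$s = -32$ ($s = 16 \left(-2\right) = -32$)
$v{\left(N \right)} = -128$ ($v{\left(N \right)} = - 32 \left(-2\right)^{2} = \left(-32\right) 4 = -128$)
$v{\left(P{\left(2 \right)} \right)} d = \left(-128\right) 935 = -119680$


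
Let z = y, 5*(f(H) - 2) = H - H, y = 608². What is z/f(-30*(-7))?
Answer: 184832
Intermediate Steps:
y = 369664
f(H) = 2 (f(H) = 2 + (H - H)/5 = 2 + (⅕)*0 = 2 + 0 = 2)
z = 369664
z/f(-30*(-7)) = 369664/2 = 369664*(½) = 184832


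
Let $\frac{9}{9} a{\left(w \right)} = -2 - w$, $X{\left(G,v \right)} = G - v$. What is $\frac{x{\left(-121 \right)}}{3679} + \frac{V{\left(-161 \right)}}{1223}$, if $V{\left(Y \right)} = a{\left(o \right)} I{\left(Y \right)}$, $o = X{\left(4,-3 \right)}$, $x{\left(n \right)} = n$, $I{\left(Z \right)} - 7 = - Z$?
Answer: $- \frac{5710631}{4499417} \approx -1.2692$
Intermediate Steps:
$I{\left(Z \right)} = 7 - Z$
$o = 7$ ($o = 4 - -3 = 4 + 3 = 7$)
$a{\left(w \right)} = -2 - w$
$V{\left(Y \right)} = -63 + 9 Y$ ($V{\left(Y \right)} = \left(-2 - 7\right) \left(7 - Y\right) = - 9 \left(7 - Y\right) = -63 + 9 Y$)
$\frac{x{\left(-121 \right)}}{3679} + \frac{V{\left(-161 \right)}}{1223} = - \frac{121}{3679} + \frac{-63 + 9 \left(-161\right)}{1223} = \left(-121\right) \frac{1}{3679} + \left(-63 - 1449\right) \frac{1}{1223} = - \frac{121}{3679} - \frac{1512}{1223} = - \frac{5710631}{4499417}$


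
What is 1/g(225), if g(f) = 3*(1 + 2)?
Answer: ⅑ ≈ 0.11111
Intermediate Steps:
g(f) = 9 (g(f) = 3*3 = 9)
1/g(225) = 1/9 = ⅑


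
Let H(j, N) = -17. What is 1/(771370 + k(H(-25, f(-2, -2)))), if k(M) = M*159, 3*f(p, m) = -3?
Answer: 1/768667 ≈ 1.3010e-6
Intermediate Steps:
f(p, m) = -1 (f(p, m) = (⅓)*(-3) = -1)
k(M) = 159*M
1/(771370 + k(H(-25, f(-2, -2)))) = 1/(771370 + 159*(-17)) = 1/(771370 - 2703) = 1/768667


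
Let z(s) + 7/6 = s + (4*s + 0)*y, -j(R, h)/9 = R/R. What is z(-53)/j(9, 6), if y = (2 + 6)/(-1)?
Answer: -9851/54 ≈ -182.43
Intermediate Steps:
j(R, h) = -9 (j(R, h) = -9*R/R = -9*1 = -9)
y = -8 (y = 8*(-1) = -8)
z(s) = -7/6 - 31*s (z(s) = -7/6 + (s + (4*s + 0)*(-8)) = -7/6 + (s + (4*s)*(-8)) = -7/6 + (s - 32*s) = -7/6 - 31*s)
z(-53)/j(9, 6) = (-7/6 - 31*(-53))/(-9) = (-7/6 + 1643)*(-1/9) = (9851/6)*(-1/9) = -9851/54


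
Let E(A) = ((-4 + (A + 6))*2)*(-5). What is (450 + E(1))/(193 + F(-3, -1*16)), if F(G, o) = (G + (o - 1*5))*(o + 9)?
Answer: 420/361 ≈ 1.1634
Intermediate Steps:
F(G, o) = (9 + o)*(-5 + G + o) (F(G, o) = (G + (o - 5))*(9 + o) = (G + (-5 + o))*(9 + o) = (-5 + G + o)*(9 + o) = (9 + o)*(-5 + G + o))
E(A) = -20 - 10*A (E(A) = ((-4 + (6 + A))*2)*(-5) = ((2 + A)*2)*(-5) = (4 + 2*A)*(-5) = -20 - 10*A)
(450 + E(1))/(193 + F(-3, -1*16)) = (450 + (-20 - 10*1))/(193 + (-45 + (-1*16)² + 4*(-1*16) + 9*(-3) - (-3)*16)) = (450 + (-20 - 10))/(193 + (-45 + (-16)² + 4*(-16) - 27 - 3*(-16))) = (450 - 30)/(193 + (-45 + 256 - 64 - 27 + 48)) = 420/(193 + 168) = 420/361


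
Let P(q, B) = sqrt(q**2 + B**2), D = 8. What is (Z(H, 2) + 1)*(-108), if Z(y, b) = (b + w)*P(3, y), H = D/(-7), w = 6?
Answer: -108 - 864*sqrt(505)/7 ≈ -2881.7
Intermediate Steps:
H = -8/7 (H = 8/(-7) = 8*(-1/7) = -8/7 ≈ -1.1429)
P(q, B) = sqrt(B**2 + q**2)
Z(y, b) = sqrt(9 + y**2)*(6 + b) (Z(y, b) = (b + 6)*sqrt(y**2 + 3**2) = (6 + b)*sqrt(y**2 + 9) = (6 + b)*sqrt(9 + y**2) = sqrt(9 + y**2)*(6 + b))
(Z(H, 2) + 1)*(-108) = (sqrt(9 + (-8/7)**2)*(6 + 2) + 1)*(-108) = (sqrt(9 + 64/49)*8 + 1)*(-108) = (sqrt(505/49)*8 + 1)*(-108) = ((sqrt(505)/7)*8 + 1)*(-108) = (8*sqrt(505)/7 + 1)*(-108) = (1 + 8*sqrt(505)/7)*(-108) = -108 - 864*sqrt(505)/7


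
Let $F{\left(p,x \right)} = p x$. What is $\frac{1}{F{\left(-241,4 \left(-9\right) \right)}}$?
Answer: $\frac{1}{8676} \approx 0.00011526$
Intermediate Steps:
$\frac{1}{F{\left(-241,4 \left(-9\right) \right)}} = \frac{1}{\left(-241\right) 4 \left(-9\right)} = \frac{1}{\left(-241\right) \left(-36\right)} = \frac{1}{8676}$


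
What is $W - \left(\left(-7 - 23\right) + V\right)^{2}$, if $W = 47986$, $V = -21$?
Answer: $45385$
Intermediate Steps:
$W - \left(\left(-7 - 23\right) + V\right)^{2} = 47986 - \left(\left(-7 - 23\right) - 21\right)^{2} = 47986 - \left(-30 - 21\right)^{2} = 47986 - \left(-51\right)^{2} = 47986 - 2601 = 45385$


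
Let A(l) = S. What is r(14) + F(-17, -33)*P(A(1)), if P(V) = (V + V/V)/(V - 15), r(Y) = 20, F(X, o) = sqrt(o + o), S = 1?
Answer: 20 - I*sqrt(66)/7 ≈ 20.0 - 1.1606*I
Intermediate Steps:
A(l) = 1
F(X, o) = sqrt(2)*sqrt(o) (F(X, o) = sqrt(2*o) = sqrt(2)*sqrt(o))
P(V) = (1 + V)/(-15 + V) (P(V) = (V + 1)/(-15 + V) = (1 + V)/(-15 + V))
r(14) + F(-17, -33)*P(A(1)) = 20 + (sqrt(2)*sqrt(-33))*((1 + 1)/(-15 + 1)) = 20 + (sqrt(2)*(I*sqrt(33)))*(2/(-14)) = 20 + (I*sqrt(66))*(-1/14*2) = 20 + (I*sqrt(66))*(-1/7) = 20 - I*sqrt(66)/7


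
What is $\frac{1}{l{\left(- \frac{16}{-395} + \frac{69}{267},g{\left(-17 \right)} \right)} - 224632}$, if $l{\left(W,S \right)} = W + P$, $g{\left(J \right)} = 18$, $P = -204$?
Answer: $- \frac{35155}{7904099071} \approx -4.4477 \cdot 10^{-6}$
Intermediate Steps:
$l{\left(W,S \right)} = -204 + W$ ($l{\left(W,S \right)} = W - 204 = -204 + W$)
$\frac{1}{l{\left(- \frac{16}{-395} + \frac{69}{267},g{\left(-17 \right)} \right)} - 224632} = \frac{1}{\left(-204 + \left(- \frac{16}{-395} + \frac{69}{267}\right)\right) - 224632} = \frac{1}{\left(-204 + \left(\left(-16\right) \left(- \frac{1}{395}\right) + 69 \cdot \frac{1}{267}\right)\right) - 224632} = \frac{1}{\left(-204 + \left(\frac{16}{395} + \frac{23}{89}\right)\right) - 224632} = \frac{1}{\left(-204 + \frac{10509}{35155}\right) - 224632} = \frac{1}{- \frac{7161111}{35155} - 224632} = \frac{1}{- \frac{7904099071}{35155}} = - \frac{35155}{7904099071}$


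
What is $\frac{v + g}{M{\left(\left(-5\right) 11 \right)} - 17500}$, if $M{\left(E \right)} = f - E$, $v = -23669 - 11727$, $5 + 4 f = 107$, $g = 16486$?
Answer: $\frac{37820}{34839} \approx 1.0856$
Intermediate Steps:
$f = \frac{51}{2}$ ($f = - \frac{5}{4} + \frac{1}{4} \cdot 107 = - \frac{5}{4} + \frac{107}{4} = \frac{51}{2} \approx 25.5$)
$v = -35396$
$M{\left(E \right)} = \frac{51}{2} - E$
$\frac{v + g}{M{\left(\left(-5\right) 11 \right)} - 17500} = \frac{-35396 + 16486}{\left(\frac{51}{2} - \left(-5\right) 11\right) - 17500} = - \frac{18910}{\left(\frac{51}{2} - -55\right) - 17500} = - \frac{18910}{\left(\frac{51}{2} + 55\right) - 17500} = - \frac{18910}{\frac{161}{2} - 17500} = - \frac{18910}{- \frac{34839}{2}} = \left(-18910\right) \left(- \frac{2}{34839}\right) = \frac{37820}{34839}$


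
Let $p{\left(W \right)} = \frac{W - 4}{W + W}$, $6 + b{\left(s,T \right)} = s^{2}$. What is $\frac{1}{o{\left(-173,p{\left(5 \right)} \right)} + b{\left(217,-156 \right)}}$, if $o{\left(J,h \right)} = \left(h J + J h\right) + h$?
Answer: $\frac{2}{94097} \approx 2.1255 \cdot 10^{-5}$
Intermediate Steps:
$b{\left(s,T \right)} = -6 + s^{2}$
$p{\left(W \right)} = \frac{-4 + W}{2 W}$
$o{\left(J,h \right)} = h + 2 J h$ ($o{\left(J,h \right)} = \left(J h + J h\right) + h = 2 J h + h = h + 2 J h$)
$\frac{1}{o{\left(-173,p{\left(5 \right)} \right)} + b{\left(217,-156 \right)}} = \frac{1}{\frac{-4 + 5}{2 \cdot 5} \left(1 + 2 \left(-173\right)\right) - \left(6 - 217^{2}\right)} = \frac{1}{\frac{1}{2} \cdot \frac{1}{5} \cdot 1 \left(1 - 346\right) + \left(-6 + 47089\right)} = \frac{1}{\frac{1}{10} \left(-345\right) + 47083} = \frac{1}{- \frac{69}{2} + 47083} = \frac{1}{\frac{94097}{2}} = \frac{2}{94097}$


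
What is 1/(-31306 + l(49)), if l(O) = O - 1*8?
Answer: -1/31265 ≈ -3.1985e-5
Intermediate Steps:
l(O) = -8 + O (l(O) = O - 8 = -8 + O)
1/(-31306 + l(49)) = 1/(-31306 + (-8 + 49)) = 1/(-31306 + 41) = 1/(-31265) = -1/31265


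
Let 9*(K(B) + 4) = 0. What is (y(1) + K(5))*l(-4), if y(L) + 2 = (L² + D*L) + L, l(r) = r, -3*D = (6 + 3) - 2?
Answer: 76/3 ≈ 25.333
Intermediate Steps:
D = -7/3 (D = -((6 + 3) - 2)/3 = -(9 - 2)/3 = -⅓*7 = -7/3 ≈ -2.3333)
K(B) = -4 (K(B) = -4 + (⅑)*0 = -4 + 0 = -4)
y(L) = -2 + L² - 4*L/3 (y(L) = -2 + ((L² - 7*L/3) + L) = -2 + (L² - 4*L/3) = -2 + L² - 4*L/3)
(y(1) + K(5))*l(-4) = ((-2 + 1² - 4/3*1) - 4)*(-4) = ((-2 + 1 - 4/3) - 4)*(-4) = (-7/3 - 4)*(-4) = -19/3*(-4) = 76/3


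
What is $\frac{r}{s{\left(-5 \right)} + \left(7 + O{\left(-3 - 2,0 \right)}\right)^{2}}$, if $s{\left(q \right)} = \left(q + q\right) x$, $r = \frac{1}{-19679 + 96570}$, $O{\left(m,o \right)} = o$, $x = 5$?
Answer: $- \frac{1}{76891} \approx -1.3005 \cdot 10^{-5}$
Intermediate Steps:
$r = \frac{1}{76891} \approx 1.3005 \cdot 10^{-5}$
$s{\left(q \right)} = 10 q$ ($s{\left(q \right)} = \left(q + q\right) 5 = 2 q 5 = 10 q$)
$\frac{r}{s{\left(-5 \right)} + \left(7 + O{\left(-3 - 2,0 \right)}\right)^{2}} = \frac{1}{76891 \left(10 \left(-5\right) + \left(7 + 0\right)^{2}\right)} = \frac{1}{76891 \left(-50 + 7^{2}\right)} = \frac{1}{76891 \left(-50 + 49\right)} = \frac{1}{76891 \left(-1\right)} = \frac{1}{76891} \left(-1\right) = - \frac{1}{76891}$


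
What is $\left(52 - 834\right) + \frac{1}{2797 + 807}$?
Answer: $- \frac{2818327}{3604} \approx -782.0$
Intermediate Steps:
$\left(52 - 834\right) + \frac{1}{2797 + 807} = \left(52 - 834\right) + \frac{1}{3604} = -782 + \frac{1}{3604} = - \frac{2818327}{3604}$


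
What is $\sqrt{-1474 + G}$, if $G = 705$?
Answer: $i \sqrt{769} \approx 27.731 i$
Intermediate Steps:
$\sqrt{-1474 + G} = \sqrt{-1474 + 705} = \sqrt{-769} = i \sqrt{769}$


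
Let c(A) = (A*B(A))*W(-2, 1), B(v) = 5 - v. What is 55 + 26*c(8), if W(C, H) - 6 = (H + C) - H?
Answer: -2441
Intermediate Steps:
W(C, H) = 6 + C (W(C, H) = 6 + ((H + C) - H) = 6 + ((C + H) - H) = 6 + C)
c(A) = 4*A*(5 - A) (c(A) = (A*(5 - A))*(6 - 2) = (A*(5 - A))*4 = 4*A*(5 - A))
55 + 26*c(8) = 55 + 26*(4*8*(5 - 1*8)) = 55 + 26*(4*8*(5 - 8)) = 55 + 26*(4*8*(-3)) = 55 + 26*(-96) = 55 - 2496 = -2441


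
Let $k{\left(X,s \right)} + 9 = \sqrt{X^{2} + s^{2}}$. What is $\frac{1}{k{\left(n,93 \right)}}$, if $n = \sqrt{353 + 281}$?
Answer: $\frac{9}{9202} + \frac{\sqrt{9283}}{9202} \approx 0.011448$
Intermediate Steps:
$n = \sqrt{634} \approx 25.179$
$k{\left(X,s \right)} = -9 + \sqrt{X^{2} + s^{2}}$
$\frac{1}{k{\left(n,93 \right)}} = \frac{1}{-9 + \sqrt{\left(\sqrt{634}\right)^{2} + 93^{2}}} = \frac{1}{-9 + \sqrt{634 + 8649}} = \frac{1}{-9 + \sqrt{9283}}$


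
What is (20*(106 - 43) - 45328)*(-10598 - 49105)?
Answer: 2630991804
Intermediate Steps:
(20*(106 - 43) - 45328)*(-10598 - 49105) = (20*63 - 45328)*(-59703) = (1260 - 45328)*(-59703) = -44068*(-59703) = 2630991804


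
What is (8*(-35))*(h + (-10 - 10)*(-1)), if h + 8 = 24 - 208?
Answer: 48160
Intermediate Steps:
h = -192 (h = -8 + (24 - 208) = -8 - 184 = -192)
(8*(-35))*(h + (-10 - 10)*(-1)) = (8*(-35))*(-192 + (-10 - 10)*(-1)) = -280*(-192 - 20*(-1)) = -280*(-192 + 20) = -280*(-172) = 48160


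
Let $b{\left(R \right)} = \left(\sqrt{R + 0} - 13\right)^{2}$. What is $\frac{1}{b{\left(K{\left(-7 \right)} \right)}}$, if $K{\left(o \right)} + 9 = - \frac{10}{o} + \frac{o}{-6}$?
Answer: $\frac{1764}{\left(546 - i \sqrt{11298}\right)^{2}} \approx 0.0052848 + 0.0021387 i$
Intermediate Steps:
$K{\left(o \right)} = -9 - \frac{10}{o} - \frac{o}{6}$ ($K{\left(o \right)} = -9 + \left(- \frac{10}{o} + \frac{o}{-6}\right) = -9 + \left(- \frac{10}{o} + o \left(- \frac{1}{6}\right)\right) = -9 - \left(\frac{10}{o} + \frac{o}{6}\right) = -9 - \frac{10}{o} - \frac{o}{6}$)
$b{\left(R \right)} = \left(-13 + \sqrt{R}\right)^{2}$ ($b{\left(R \right)} = \left(\sqrt{R} - 13\right)^{2} = \left(-13 + \sqrt{R}\right)^{2}$)
$\frac{1}{b{\left(K{\left(-7 \right)} \right)}} = \frac{1}{\left(-13 + \sqrt{-9 - \frac{10}{-7} - - \frac{7}{6}}\right)^{2}} = \frac{1}{\left(-13 + \sqrt{-9 - - \frac{10}{7} + \frac{7}{6}}\right)^{2}} = \frac{1}{\left(-13 + \sqrt{-9 + \frac{10}{7} + \frac{7}{6}}\right)^{2}} = \frac{1}{\left(-13 + \sqrt{- \frac{269}{42}}\right)^{2}} = \frac{1}{\left(-13 + \frac{i \sqrt{11298}}{42}\right)^{2}}$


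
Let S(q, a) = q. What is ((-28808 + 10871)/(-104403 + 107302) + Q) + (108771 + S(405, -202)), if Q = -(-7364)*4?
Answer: 401876231/2899 ≈ 1.3863e+5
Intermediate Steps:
Q = 29456 (Q = -7364*(-4) = 29456)
((-28808 + 10871)/(-104403 + 107302) + Q) + (108771 + S(405, -202)) = ((-28808 + 10871)/(-104403 + 107302) + 29456) + (108771 + 405) = (-17937/2899 + 29456) + 109176 = 85375007/2899 + 109176 = 401876231/2899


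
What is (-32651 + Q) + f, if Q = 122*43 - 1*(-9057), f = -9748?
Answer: -28096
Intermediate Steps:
Q = 14303 (Q = 5246 + 9057 = 14303)
(-32651 + Q) + f = (-32651 + 14303) - 9748 = -18348 - 9748 = -28096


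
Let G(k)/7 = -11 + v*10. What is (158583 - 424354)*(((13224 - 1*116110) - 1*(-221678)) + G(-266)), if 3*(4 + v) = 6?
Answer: -31513796325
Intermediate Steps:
v = -2 (v = -4 + (⅓)*6 = -4 + 2 = -2)
G(k) = -217 (G(k) = 7*(-11 - 2*10) = 7*(-11 - 20) = 7*(-31) = -217)
(158583 - 424354)*(((13224 - 1*116110) - 1*(-221678)) + G(-266)) = (158583 - 424354)*(((13224 - 1*116110) - 1*(-221678)) - 217) = -265771*(((13224 - 116110) + 221678) - 217) = -265771*((-102886 + 221678) - 217) = -265771*(118792 - 217) = -265771*118575 = -31513796325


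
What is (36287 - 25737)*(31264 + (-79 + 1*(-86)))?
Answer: 328094450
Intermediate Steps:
(36287 - 25737)*(31264 + (-79 + 1*(-86))) = 10550*(31264 + (-79 - 86)) = 10550*(31264 - 165) = 10550*31099 = 328094450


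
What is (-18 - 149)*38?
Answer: -6346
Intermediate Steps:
(-18 - 149)*38 = -167*38 = -6346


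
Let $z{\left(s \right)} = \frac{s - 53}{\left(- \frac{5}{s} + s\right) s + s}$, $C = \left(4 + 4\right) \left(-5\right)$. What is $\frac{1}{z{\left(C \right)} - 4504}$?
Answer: $- \frac{1555}{7003813} \approx -0.00022202$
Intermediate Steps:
$C = -40$ ($C = 8 \left(-5\right) = -40$)
$z{\left(s \right)} = \frac{-53 + s}{s + s \left(s - \frac{5}{s}\right)}$ ($z{\left(s \right)} = \frac{-53 + s}{\left(s - \frac{5}{s}\right) s + s} = \frac{-53 + s}{s \left(s - \frac{5}{s}\right) + s} = \frac{-53 + s}{s + s \left(s - \frac{5}{s}\right)}$)
$\frac{1}{z{\left(C \right)} - 4504} = \frac{1}{\frac{-53 - 40}{-5 - 40 + \left(-40\right)^{2}} - 4504} = \frac{1}{\frac{1}{-5 - 40 + 1600} \left(-93\right) - 4504} = \frac{1}{\frac{1}{1555} \left(-93\right) - 4504} = \frac{1}{- \frac{93}{1555} - 4504} = \frac{1}{- \frac{7003813}{1555}} = - \frac{1555}{7003813}$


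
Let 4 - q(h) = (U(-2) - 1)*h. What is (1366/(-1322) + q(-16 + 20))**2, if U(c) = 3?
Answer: 11068929/436921 ≈ 25.334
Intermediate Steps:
q(h) = 4 - 2*h (q(h) = 4 - (3 - 1)*h = 4 - 2*h)
(1366/(-1322) + q(-16 + 20))**2 = (1366/(-1322) + (4 - 2*(-16 + 20)))**2 = (1366*(-1/1322) + (4 - 2*4))**2 = (-683/661 + (4 - 8))**2 = (-683/661 - 4)**2 = (-3327/661)**2 = 11068929/436921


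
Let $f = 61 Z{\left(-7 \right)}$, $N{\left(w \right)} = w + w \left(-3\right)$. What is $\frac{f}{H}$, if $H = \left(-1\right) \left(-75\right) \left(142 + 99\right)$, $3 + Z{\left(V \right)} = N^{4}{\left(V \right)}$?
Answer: $\frac{2343193}{18075} \approx 129.64$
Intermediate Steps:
$N{\left(w \right)} = - 2 w$ ($N{\left(w \right)} = w - 3 w = - 2 w$)
$Z{\left(V \right)} = -3 + 16 V^{4}$ ($Z{\left(V \right)} = -3 + \left(- 2 V\right)^{4} = -3 + 16 V^{4}$)
$f = 2343193$ ($f = 61 \left(-3 + 16 \left(-7\right)^{4}\right) = 61 \left(-3 + 16 \cdot 2401\right) = 61 \left(-3 + 38416\right) = 61 \cdot 38413 = 2343193$)
$H = 18075$ ($H = 75 \cdot 241 = 18075$)
$\frac{f}{H} = \frac{2343193}{18075}$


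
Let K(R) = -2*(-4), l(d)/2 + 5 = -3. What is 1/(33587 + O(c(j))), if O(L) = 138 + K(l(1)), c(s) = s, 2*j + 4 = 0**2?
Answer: 1/33733 ≈ 2.9645e-5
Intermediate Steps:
l(d) = -16 (l(d) = -10 + 2*(-3) = -10 - 6 = -16)
K(R) = 8
j = -2 (j = -2 + (1/2)*0**2 = -2 + (1/2)*0 = -2 + 0 = -2)
O(L) = 146 (O(L) = 138 + 8 = 146)
1/(33587 + O(c(j))) = 1/(33587 + 146) = 1/33733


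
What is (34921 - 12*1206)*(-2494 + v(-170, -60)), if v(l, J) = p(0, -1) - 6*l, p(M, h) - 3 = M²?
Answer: -30080479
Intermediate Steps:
p(M, h) = 3 + M²
v(l, J) = 3 - 6*l (v(l, J) = (3 + 0²) - 6*l = (3 + 0) - 6*l = 3 - 6*l)
(34921 - 12*1206)*(-2494 + v(-170, -60)) = (34921 - 12*1206)*(-2494 + (3 - 6*(-170))) = (34921 - 14472)*(-2494 + (3 + 1020)) = 20449*(-2494 + 1023) = 20449*(-1471) = -30080479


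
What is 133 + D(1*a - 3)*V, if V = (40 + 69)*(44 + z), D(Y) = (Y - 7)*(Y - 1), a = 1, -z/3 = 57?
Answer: -373628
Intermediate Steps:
z = -171 (z = -3*57 = -171)
D(Y) = (-1 + Y)*(-7 + Y) (D(Y) = (-7 + Y)*(-1 + Y) = (-1 + Y)*(-7 + Y))
V = -13843 (V = (40 + 69)*(44 - 171) = 109*(-127) = -13843)
133 + D(1*a - 3)*V = 133 + (7 + (1*1 - 3)² - 8*(1*1 - 3))*(-13843) = 133 + (7 + (1 - 3)² - 8*(1 - 3))*(-13843) = 133 + (7 + (-2)² - 8*(-2))*(-13843) = 133 + (7 + 4 + 16)*(-13843) = 133 + 27*(-13843) = 133 - 373761 = -373628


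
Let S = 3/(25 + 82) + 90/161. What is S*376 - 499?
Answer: -4793785/17227 ≈ -278.27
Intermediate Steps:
S = 10113/17227 (S = 3/107 + 90*(1/161) = 3*(1/107) + 90/161 = 3/107 + 90/161 = 10113/17227 ≈ 0.58704)
S*376 - 499 = (10113/17227)*376 - 499 = 3802488/17227 - 499 = -4793785/17227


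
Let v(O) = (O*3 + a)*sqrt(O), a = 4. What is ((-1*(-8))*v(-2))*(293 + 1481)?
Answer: -28384*I*sqrt(2) ≈ -40141.0*I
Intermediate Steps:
v(O) = sqrt(O)*(4 + 3*O) (v(O) = (O*3 + 4)*sqrt(O) = (3*O + 4)*sqrt(O) = (4 + 3*O)*sqrt(O) = sqrt(O)*(4 + 3*O))
((-1*(-8))*v(-2))*(293 + 1481) = ((-1*(-8))*(sqrt(-2)*(4 + 3*(-2))))*(293 + 1481) = (8*((I*sqrt(2))*(4 - 6)))*1774 = (8*((I*sqrt(2))*(-2)))*1774 = (8*(-2*I*sqrt(2)))*1774 = -16*I*sqrt(2)*1774 = -28384*I*sqrt(2)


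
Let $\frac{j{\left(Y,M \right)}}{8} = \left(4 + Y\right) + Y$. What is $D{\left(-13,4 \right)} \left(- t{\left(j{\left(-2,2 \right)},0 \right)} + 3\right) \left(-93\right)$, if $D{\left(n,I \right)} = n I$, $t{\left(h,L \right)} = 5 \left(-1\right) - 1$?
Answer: $43524$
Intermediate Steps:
$j{\left(Y,M \right)} = 32 + 16 Y$ ($j{\left(Y,M \right)} = 8 \left(\left(4 + Y\right) + Y\right) = 8 \left(4 + 2 Y\right) = 32 + 16 Y$)
$t{\left(h,L \right)} = -6$ ($t{\left(h,L \right)} = -5 - 1 = -6$)
$D{\left(n,I \right)} = I n$
$D{\left(-13,4 \right)} \left(- t{\left(j{\left(-2,2 \right)},0 \right)} + 3\right) \left(-93\right) = 4 \left(-13\right) \left(\left(-1\right) \left(-6\right) + 3\right) \left(-93\right) = - 52 \left(6 + 3\right) \left(-93\right) = \left(-52\right) 9 \left(-93\right) = \left(-468\right) \left(-93\right) = 43524$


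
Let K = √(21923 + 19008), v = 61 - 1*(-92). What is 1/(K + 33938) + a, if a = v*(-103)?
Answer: -18150379568029/1151746913 - 61*√11/1151746913 ≈ -15759.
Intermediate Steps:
v = 153 (v = 61 + 92 = 153)
K = 61*√11 (K = √40931 = 61*√11 ≈ 202.31)
a = -15759 (a = 153*(-103) = -15759)
1/(K + 33938) + a = 1/(61*√11 + 33938) - 15759 = 1/(33938 + 61*√11) - 15759 = -15759 + 1/(33938 + 61*√11)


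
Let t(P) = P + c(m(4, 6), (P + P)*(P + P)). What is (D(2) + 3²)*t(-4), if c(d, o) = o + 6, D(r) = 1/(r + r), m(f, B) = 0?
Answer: 1221/2 ≈ 610.50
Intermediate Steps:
D(r) = 1/(2*r)
c(d, o) = 6 + o
t(P) = 6 + P + 4*P² (t(P) = P + (6 + (P + P)*(P + P)) = P + (6 + (2*P)*(2*P)) = P + (6 + 4*P²) = 6 + P + 4*P²)
(D(2) + 3²)*t(-4) = ((½)/2 + 3²)*(6 - 4 + 4*(-4)²) = ((½)*(½) + 9)*(6 - 4 + 4*16) = (¼ + 9)*(6 - 4 + 64) = (37/4)*66 = 1221/2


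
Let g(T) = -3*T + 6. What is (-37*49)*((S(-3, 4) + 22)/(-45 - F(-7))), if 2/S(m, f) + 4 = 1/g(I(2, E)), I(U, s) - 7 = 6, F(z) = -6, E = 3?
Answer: 56980/57 ≈ 999.65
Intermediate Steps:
I(U, s) = 13 (I(U, s) = 7 + 6 = 13)
g(T) = 6 - 3*T
S(m, f) = -66/133 (S(m, f) = 2/(-4 + 1/(6 - 3*13)) = 2/(-4 + 1/(6 - 39)) = 2/(-4 + 1/(-33)) = 2/(-4 - 1/33) = 2/(-133/33) = 2*(-33/133) = -66/133)
(-37*49)*((S(-3, 4) + 22)/(-45 - F(-7))) = (-37*49)*((-66/133 + 22)/(-45 - 1*(-6))) = -740740/(19*(-45 + 6)) = -740740/(19*(-39)) = -740740*(-1)/(19*39) = -1813*(-220/399) = 56980/57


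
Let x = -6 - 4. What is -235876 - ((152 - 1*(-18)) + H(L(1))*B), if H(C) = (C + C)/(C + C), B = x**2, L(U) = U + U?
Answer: -236146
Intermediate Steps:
x = -10
L(U) = 2*U
B = 100 (B = (-10)**2 = 100)
H(C) = 1 (H(C) = (2*C)/((2*C)) = (2*C)*(1/(2*C)) = 1)
-235876 - ((152 - 1*(-18)) + H(L(1))*B) = -235876 - ((152 - 1*(-18)) + 1*100) = -235876 - ((152 + 18) + 100) = -235876 - (170 + 100) = -235876 - 1*270 = -235876 - 270 = -236146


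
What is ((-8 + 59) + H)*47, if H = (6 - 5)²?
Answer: 2444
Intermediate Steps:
H = 1 (H = 1² = 1)
((-8 + 59) + H)*47 = ((-8 + 59) + 1)*47 = (51 + 1)*47 = 52*47 = 2444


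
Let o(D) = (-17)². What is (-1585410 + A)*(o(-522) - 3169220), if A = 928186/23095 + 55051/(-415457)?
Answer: 48204485335233459494483/9594979415 ≈ 5.0239e+12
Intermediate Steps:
o(D) = 289
A = 384349968157/9594979415 (A = 928186*(1/23095) + 55051*(-1/415457) = 928186/23095 - 55051/415457 = 384349968157/9594979415 ≈ 40.057)
(-1585410 + A)*(o(-522) - 3169220) = (-1585410 + 384349968157/9594979415)*(289 - 3169220) = -15211591964366993/9594979415*(-3168931) = 48204485335233459494483/9594979415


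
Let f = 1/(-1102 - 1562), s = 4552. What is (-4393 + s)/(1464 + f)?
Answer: 423576/3900095 ≈ 0.10861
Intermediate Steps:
f = -1/2664 (f = 1/(-2664) = -1/2664 ≈ -0.00037538)
(-4393 + s)/(1464 + f) = (-4393 + 4552)/(1464 - 1/2664) = 159/(3900095/2664) = 159*(2664/3900095) = 423576/3900095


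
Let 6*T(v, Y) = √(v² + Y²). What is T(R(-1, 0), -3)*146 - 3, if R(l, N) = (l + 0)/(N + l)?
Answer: -3 + 73*√10/3 ≈ 73.949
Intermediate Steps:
R(l, N) = l/(N + l)
T(v, Y) = √(Y² + v²)/6 (T(v, Y) = √(v² + Y²)/6 = √(Y² + v²)/6)
T(R(-1, 0), -3)*146 - 3 = (√((-3)² + (-1/(0 - 1))²)/6)*146 - 3 = (√(9 + (-1/(-1))²)/6)*146 - 3 = (√(9 + (-1*(-1))²)/6)*146 - 3 = (√(9 + 1²)/6)*146 - 3 = (√(9 + 1)/6)*146 - 3 = (√10/6)*146 - 3 = 73*√10/3 - 3 = -3 + 73*√10/3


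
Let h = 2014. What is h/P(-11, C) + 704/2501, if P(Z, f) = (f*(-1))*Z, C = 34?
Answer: 2650155/467687 ≈ 5.6665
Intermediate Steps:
P(Z, f) = -Z*f (P(Z, f) = (-f)*Z = -Z*f)
h/P(-11, C) + 704/2501 = 2014/((-1*(-11)*34)) + 704/2501 = 2014/374 + 704*(1/2501) = 2014*(1/374) + 704/2501 = 1007/187 + 704/2501 = 2650155/467687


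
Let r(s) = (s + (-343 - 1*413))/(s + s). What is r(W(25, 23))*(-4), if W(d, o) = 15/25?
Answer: 2518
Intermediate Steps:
W(d, o) = ⅗ (W(d, o) = 15*(1/25) = ⅗)
r(s) = (-756 + s)/(2*s) (r(s) = (s + (-343 - 413))/((2*s)) = (s - 756)*(1/(2*s)) = (-756 + s)*(1/(2*s)) = (-756 + s)/(2*s))
r(W(25, 23))*(-4) = ((-756 + ⅗)/(2*(⅗)))*(-4) = ((½)*(5/3)*(-3777/5))*(-4) = -1259/2*(-4) = 2518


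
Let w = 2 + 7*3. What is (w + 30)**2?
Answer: 2809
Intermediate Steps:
w = 23 (w = 2 + 21 = 23)
(w + 30)**2 = (23 + 30)**2 = 53**2 = 2809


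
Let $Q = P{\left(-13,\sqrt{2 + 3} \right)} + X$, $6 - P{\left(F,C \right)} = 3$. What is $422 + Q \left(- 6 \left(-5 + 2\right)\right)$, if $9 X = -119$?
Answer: $238$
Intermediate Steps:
$X = - \frac{119}{9}$ ($X = \frac{1}{9} \left(-119\right) = - \frac{119}{9} \approx -13.222$)
$P{\left(F,C \right)} = 3$ ($P{\left(F,C \right)} = 6 - 3 = 3$)
$Q = - \frac{92}{9}$ ($Q = 3 - \frac{119}{9} = - \frac{92}{9} \approx -10.222$)
$422 + Q \left(- 6 \left(-5 + 2\right)\right) = 422 - \frac{92 \left(- 6 \left(-5 + 2\right)\right)}{9} = 422 - \frac{92 \left(\left(-6\right) \left(-3\right)\right)}{9} = 422 - 184 = 238$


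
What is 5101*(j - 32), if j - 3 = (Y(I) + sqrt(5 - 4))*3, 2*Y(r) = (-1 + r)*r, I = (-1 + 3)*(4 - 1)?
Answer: 96919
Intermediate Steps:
I = 6 (I = 2*3 = 6)
Y(r) = r*(-1 + r)/2 (Y(r) = ((-1 + r)*r)/2 = (r*(-1 + r))/2 = r*(-1 + r)/2)
j = 51 (j = 3 + ((1/2)*6*(-1 + 6) + sqrt(5 - 4))*3 = 3 + ((1/2)*6*5 + sqrt(1))*3 = 3 + (15 + 1)*3 = 3 + 16*3 = 3 + 48 = 51)
5101*(j - 32) = 5101*(51 - 32) = 5101*19 = 96919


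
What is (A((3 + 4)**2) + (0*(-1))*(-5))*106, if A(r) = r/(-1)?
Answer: -5194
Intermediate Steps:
A(r) = -r (A(r) = r*(-1) = -r)
(A((3 + 4)**2) + (0*(-1))*(-5))*106 = (-(3 + 4)**2 + (0*(-1))*(-5))*106 = (-1*7**2 + 0*(-5))*106 = (-1*49 + 0)*106 = (-49 + 0)*106 = -49*106 = -5194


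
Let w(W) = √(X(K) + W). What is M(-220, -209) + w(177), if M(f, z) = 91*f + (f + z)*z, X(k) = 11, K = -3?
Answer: 69641 + 2*√47 ≈ 69655.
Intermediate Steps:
M(f, z) = 91*f + z*(f + z)
w(W) = √(11 + W)
M(-220, -209) + w(177) = ((-209)² + 91*(-220) - 220*(-209)) + √(11 + 177) = (43681 - 20020 + 45980) + √188 = 69641 + 2*√47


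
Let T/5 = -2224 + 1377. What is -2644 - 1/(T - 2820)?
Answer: -18653419/7055 ≈ -2644.0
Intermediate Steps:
T = -4235 (T = 5*(-2224 + 1377) = 5*(-847) = -4235)
-2644 - 1/(T - 2820) = -2644 - 1/(-4235 - 2820) = -2644 - 1/(-7055) = -2644 - 1*(-1/7055) = -2644 + 1/7055 = -18653419/7055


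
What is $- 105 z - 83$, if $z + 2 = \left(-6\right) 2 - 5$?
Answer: $1912$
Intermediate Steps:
$z = -19$ ($z = -2 - 17 = -19$)
$- 105 z - 83 = \left(-105\right) \left(-19\right) - 83 = 1995 - 83 = 1912$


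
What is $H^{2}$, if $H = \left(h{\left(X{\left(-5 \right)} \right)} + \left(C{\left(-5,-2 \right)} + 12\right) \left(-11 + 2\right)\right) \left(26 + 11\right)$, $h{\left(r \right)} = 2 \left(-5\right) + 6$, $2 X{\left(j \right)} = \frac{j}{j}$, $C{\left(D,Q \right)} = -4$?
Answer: $7907344$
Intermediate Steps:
$X{\left(j \right)} = \frac{1}{2}$ ($X{\left(j \right)} = \frac{j \frac{1}{j}}{2} = \frac{1}{2} \cdot 1 = \frac{1}{2}$)
$h{\left(r \right)} = -4$ ($h{\left(r \right)} = -10 + 6 = -4$)
$H = -2812$ ($H = \left(-4 + \left(-4 + 12\right) \left(-11 + 2\right)\right) \left(26 + 11\right) = \left(-4 + 8 \left(-9\right)\right) 37 = \left(-4 - 72\right) 37 = \left(-76\right) 37 = -2812$)
$H^{2} = \left(-2812\right)^{2} = 7907344$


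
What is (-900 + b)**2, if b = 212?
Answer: 473344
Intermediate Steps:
(-900 + b)**2 = (-900 + 212)**2 = (-688)**2 = 473344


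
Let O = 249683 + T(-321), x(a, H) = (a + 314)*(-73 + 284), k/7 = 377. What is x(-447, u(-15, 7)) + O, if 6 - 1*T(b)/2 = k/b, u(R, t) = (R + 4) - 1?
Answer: 71149150/321 ≈ 2.2165e+5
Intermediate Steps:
k = 2639 (k = 7*377 = 2639)
u(R, t) = 3 + R (u(R, t) = (4 + R) - 1 = 3 + R)
T(b) = 12 - 5278/b
x(a, H) = 66254 + 211*a (x(a, H) = (314 + a)*211 = 66254 + 211*a)
O = 80157373/321 (O = 249683 + (12 - 5278/(-321)) = 249683 + (12 - 5278*(-1/321)) = 249683 + (12 + 5278/321) = 249683 + 9130/321 = 80157373/321 ≈ 2.4971e+5)
x(-447, u(-15, 7)) + O = (66254 + 211*(-447)) + 80157373/321 = (66254 - 94317) + 80157373/321 = -28063 + 80157373/321 = 71149150/321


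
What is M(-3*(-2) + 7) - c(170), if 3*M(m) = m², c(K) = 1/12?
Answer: 225/4 ≈ 56.250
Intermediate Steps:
c(K) = 1/12
M(m) = m²/3
M(-3*(-2) + 7) - c(170) = (-3*(-2) + 7)²/3 - 1*1/12 = (6 + 7)²/3 - 1/12 = (⅓)*13² - 1/12 = (⅓)*169 - 1/12 = 169/3 - 1/12 = 225/4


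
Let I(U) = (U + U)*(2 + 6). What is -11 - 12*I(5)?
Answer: -971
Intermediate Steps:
I(U) = 16*U (I(U) = (2*U)*8 = 16*U)
-11 - 12*I(5) = -11 - 192*5 = -11 - 12*80 = -11 - 960 = -971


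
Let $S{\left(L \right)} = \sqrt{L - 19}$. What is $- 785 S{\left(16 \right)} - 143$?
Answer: $-143 - 785 i \sqrt{3} \approx -143.0 - 1359.7 i$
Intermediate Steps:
$S{\left(L \right)} = \sqrt{-19 + L}$
$- 785 S{\left(16 \right)} - 143 = - 785 \sqrt{-19 + 16} - 143 = - 785 \sqrt{-3} - 143 = - 785 i \sqrt{3} - 143 = -143 - 785 i \sqrt{3}$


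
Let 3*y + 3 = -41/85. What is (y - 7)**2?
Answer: 4330561/65025 ≈ 66.598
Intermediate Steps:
y = -296/255 (y = -1 + (-41/85)/3 = -1 + (-41*1/85)/3 = -1 + (1/3)*(-41/85) = -1 - 41/255 = -296/255 ≈ -1.1608)
(y - 7)**2 = (-296/255 - 7)**2 = (-2081/255)**2 = 4330561/65025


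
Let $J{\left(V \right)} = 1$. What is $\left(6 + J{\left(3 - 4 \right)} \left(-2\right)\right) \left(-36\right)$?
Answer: $-144$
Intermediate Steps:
$\left(6 + J{\left(3 - 4 \right)} \left(-2\right)\right) \left(-36\right) = \left(6 + 1 \left(-2\right)\right) \left(-36\right) = \left(6 - 2\right) \left(-36\right) = 4 \left(-36\right) = -144$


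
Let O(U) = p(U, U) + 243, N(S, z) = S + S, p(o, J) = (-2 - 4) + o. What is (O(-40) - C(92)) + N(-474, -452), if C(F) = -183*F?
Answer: 16085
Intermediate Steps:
p(o, J) = -6 + o
N(S, z) = 2*S
O(U) = 237 + U (O(U) = (-6 + U) + 243 = 237 + U)
(O(-40) - C(92)) + N(-474, -452) = ((237 - 40) - (-183)*92) + 2*(-474) = (197 - 1*(-16836)) - 948 = (197 + 16836) - 948 = 17033 - 948 = 16085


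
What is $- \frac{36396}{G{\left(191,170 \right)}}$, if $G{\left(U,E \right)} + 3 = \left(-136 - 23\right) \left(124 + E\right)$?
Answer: $\frac{12132}{15583} \approx 0.77854$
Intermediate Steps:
$G{\left(U,E \right)} = -19719 - 159 E$ ($G{\left(U,E \right)} = -3 + \left(-136 - 23\right) \left(124 + E\right) = -3 - 159 \left(124 + E\right) = -3 - \left(19716 + 159 E\right) = -19719 - 159 E$)
$- \frac{36396}{G{\left(191,170 \right)}} = - \frac{36396}{-19719 - 27030} = - \frac{36396}{-46749} = \left(-36396\right) \left(- \frac{1}{46749}\right) = \frac{12132}{15583}$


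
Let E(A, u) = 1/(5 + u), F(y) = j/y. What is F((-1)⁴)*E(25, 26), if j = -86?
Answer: -86/31 ≈ -2.7742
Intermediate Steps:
F(y) = -86/y
F((-1)⁴)*E(25, 26) = (-86/((-1)⁴))/(5 + 26) = -86/1/31 = -86*1*(1/31) = -86*1/31 = -86/31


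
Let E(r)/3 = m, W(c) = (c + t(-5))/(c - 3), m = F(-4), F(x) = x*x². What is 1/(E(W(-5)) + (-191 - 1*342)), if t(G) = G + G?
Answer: -1/725 ≈ -0.0013793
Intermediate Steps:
t(G) = 2*G
F(x) = x³
m = -64 (m = (-4)³ = -64)
W(c) = (-10 + c)/(-3 + c) (W(c) = (c + 2*(-5))/(c - 3) = (c - 10)/(-3 + c) = (-10 + c)/(-3 + c))
E(r) = -192 (E(r) = 3*(-64) = -192)
1/(E(W(-5)) + (-191 - 1*342)) = 1/(-192 + (-191 - 1*342)) = 1/(-192 + (-191 - 342)) = 1/(-192 - 533) = 1/(-725) = -1/725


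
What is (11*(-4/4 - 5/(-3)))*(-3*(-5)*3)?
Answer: 330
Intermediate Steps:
(11*(-4/4 - 5/(-3)))*(-3*(-5)*3) = (11*(-4*¼ - 5*(-⅓)))*(15*3) = (11*(-1 + 5/3))*45 = (11*(⅔))*45 = (22/3)*45 = 330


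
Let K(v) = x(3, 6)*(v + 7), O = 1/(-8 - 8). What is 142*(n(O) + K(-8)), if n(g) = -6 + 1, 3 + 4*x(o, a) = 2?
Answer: -1349/2 ≈ -674.50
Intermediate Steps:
x(o, a) = -1/4 (x(o, a) = -3/4 + (1/4)*2 = -3/4 + 1/2 = -1/4)
O = -1/16 (O = 1/(-16) = -1/16 ≈ -0.062500)
K(v) = -7/4 - v/4 (K(v) = -(v + 7)/4 = -(7 + v)/4 = -7/4 - v/4)
n(g) = -5
142*(n(O) + K(-8)) = 142*(-5 + (-7/4 - 1/4*(-8))) = 142*(-5 + (-7/4 + 2)) = 142*(-5 + 1/4) = 142*(-19/4) = -1349/2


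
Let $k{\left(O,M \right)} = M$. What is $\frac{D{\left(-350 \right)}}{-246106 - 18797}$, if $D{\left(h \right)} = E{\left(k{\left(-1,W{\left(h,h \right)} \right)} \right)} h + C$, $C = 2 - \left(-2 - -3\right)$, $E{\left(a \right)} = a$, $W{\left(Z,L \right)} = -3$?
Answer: $- \frac{1051}{264903} \approx -0.0039675$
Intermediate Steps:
$C = 1$ ($C = 2 - \left(-2 + 3\right) = 2 - 1 = 1$)
$D{\left(h \right)} = 1 - 3 h$ ($D{\left(h \right)} = - 3 h + 1 = 1 - 3 h$)
$\frac{D{\left(-350 \right)}}{-246106 - 18797} = \frac{1 - -1050}{-246106 - 18797} = \frac{1 + 1050}{-264903} = 1051 \left(- \frac{1}{264903}\right) = - \frac{1051}{264903}$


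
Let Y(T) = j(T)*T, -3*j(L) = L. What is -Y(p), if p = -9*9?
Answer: 2187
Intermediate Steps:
p = -81
j(L) = -L/3
Y(T) = -T**2/3 (Y(T) = (-T/3)*T = -T**2/3)
-Y(p) = -(-1)*(-81)**2/3 = -(-1)*6561/3 = -1*(-2187) = 2187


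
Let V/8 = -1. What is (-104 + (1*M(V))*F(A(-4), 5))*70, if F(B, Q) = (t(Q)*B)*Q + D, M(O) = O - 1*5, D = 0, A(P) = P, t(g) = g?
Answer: 83720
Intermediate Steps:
V = -8 (V = 8*(-1) = -8)
M(O) = -5 + O (M(O) = O - 5 = -5 + O)
F(B, Q) = B*Q² (F(B, Q) = (Q*B)*Q + 0 = (B*Q)*Q + 0 = B*Q² + 0 = B*Q²)
(-104 + (1*M(V))*F(A(-4), 5))*70 = (-104 + (1*(-5 - 8))*(-4*5²))*70 = (-104 + (1*(-13))*(-4*25))*70 = (-104 - 13*(-100))*70 = (-104 + 1300)*70 = 1196*70 = 83720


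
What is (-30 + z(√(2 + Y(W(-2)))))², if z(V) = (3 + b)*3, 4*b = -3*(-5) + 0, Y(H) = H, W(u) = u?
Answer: 1521/16 ≈ 95.063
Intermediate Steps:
b = 15/4 (b = (-3*(-5) + 0)/4 = (15 + 0)/4 = (¼)*15 = 15/4 ≈ 3.7500)
z(V) = 81/4 (z(V) = (3 + 15/4)*3 = (27/4)*3 = 81/4)
(-30 + z(√(2 + Y(W(-2)))))² = (-30 + 81/4)² = (-39/4)² = 1521/16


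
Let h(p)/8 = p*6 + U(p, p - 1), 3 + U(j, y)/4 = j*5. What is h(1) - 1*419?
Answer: -307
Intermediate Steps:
U(j, y) = -12 + 20*j (U(j, y) = -12 + 4*(j*5) = -12 + 4*(5*j) = -12 + 20*j)
h(p) = -96 + 208*p (h(p) = 8*(p*6 + (-12 + 20*p)) = 8*(6*p + (-12 + 20*p)) = 8*(-12 + 26*p) = -96 + 208*p)
h(1) - 1*419 = (-96 + 208*1) - 1*419 = (-96 + 208) - 419 = 112 - 419 = -307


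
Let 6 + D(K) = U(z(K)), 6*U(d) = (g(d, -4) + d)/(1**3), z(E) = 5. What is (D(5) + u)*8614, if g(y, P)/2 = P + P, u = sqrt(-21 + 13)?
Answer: -202429/3 + 17228*I*sqrt(2) ≈ -67476.0 + 24364.0*I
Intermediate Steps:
u = 2*I*sqrt(2) (u = sqrt(-8) = 2*I*sqrt(2) ≈ 2.8284*I)
g(y, P) = 4*P (g(y, P) = 2*(P + P) = 2*(2*P) = 4*P)
U(d) = -8/3 + d/6 (U(d) = ((4*(-4) + d)/(1**3))/6 = ((-16 + d)/1)/6 = ((-16 + d)*1)/6 = (-16 + d)/6 = -8/3 + d/6)
D(K) = -47/6 (D(K) = -6 + (-8/3 + (1/6)*5) = -6 + (-8/3 + 5/6) = -6 - 11/6 = -47/6)
(D(5) + u)*8614 = (-47/6 + 2*I*sqrt(2))*8614 = -202429/3 + 17228*I*sqrt(2)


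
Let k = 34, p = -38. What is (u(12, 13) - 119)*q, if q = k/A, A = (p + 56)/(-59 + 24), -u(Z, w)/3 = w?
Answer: 94010/9 ≈ 10446.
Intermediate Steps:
u(Z, w) = -3*w
A = -18/35 (A = (-38 + 56)/(-59 + 24) = 18/(-35) = 18*(-1/35) = -18/35 ≈ -0.51429)
q = -595/9 (q = 34/(-18/35) = 34*(-35/18) = -595/9 ≈ -66.111)
(u(12, 13) - 119)*q = (-3*13 - 119)*(-595/9) = (-39 - 119)*(-595/9) = -158*(-595/9) = 94010/9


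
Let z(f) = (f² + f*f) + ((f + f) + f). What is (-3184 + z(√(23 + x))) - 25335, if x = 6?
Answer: -28461 + 3*√29 ≈ -28445.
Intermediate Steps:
z(f) = 2*f² + 3*f (z(f) = (f² + f²) + (2*f + f) = 2*f² + 3*f)
(-3184 + z(√(23 + x))) - 25335 = (-3184 + √(23 + 6)*(3 + 2*√(23 + 6))) - 25335 = (-3184 + √29*(3 + 2*√29)) - 25335 = -28519 + √29*(3 + 2*√29)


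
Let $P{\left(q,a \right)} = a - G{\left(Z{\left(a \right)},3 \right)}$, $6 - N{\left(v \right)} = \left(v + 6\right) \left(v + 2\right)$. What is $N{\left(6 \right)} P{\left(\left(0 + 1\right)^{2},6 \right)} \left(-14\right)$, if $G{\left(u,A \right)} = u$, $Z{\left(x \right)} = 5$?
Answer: $1260$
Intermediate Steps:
$N{\left(v \right)} = 6 - \left(2 + v\right) \left(6 + v\right)$ ($N{\left(v \right)} = 6 - \left(v + 6\right) \left(v + 2\right) = 6 - \left(6 + v\right) \left(2 + v\right) = 6 - \left(2 + v\right) \left(6 + v\right)$)
$P{\left(q,a \right)} = -5 + a$ ($P{\left(q,a \right)} = a - 5 = -5 + a$)
$N{\left(6 \right)} P{\left(\left(0 + 1\right)^{2},6 \right)} \left(-14\right) = \left(-6 - 6^{2} - 48\right) \left(-5 + 6\right) \left(-14\right) = \left(-6 - 36 - 48\right) 1 \left(-14\right) = \left(-90\right) 1 \left(-14\right) = \left(-90\right) \left(-14\right) = 1260$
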